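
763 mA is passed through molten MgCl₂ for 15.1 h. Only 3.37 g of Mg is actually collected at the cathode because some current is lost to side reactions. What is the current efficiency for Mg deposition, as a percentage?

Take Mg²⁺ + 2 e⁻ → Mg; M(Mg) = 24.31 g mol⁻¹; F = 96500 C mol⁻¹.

64.5 %

Q = I·t = 0.7630 × 54360 = 41480 C; n(e⁻) = 41480/96500 = 0.4298 mol.
Theoretical n(Mg) = n(e⁻)/2 = 0.2149 mol, i.e. m_theo = 0.2149 × 24.31 = 5.224 g.
Efficiency = m_actual / m_theo = 3.37 / 5.224 = 64.5 %.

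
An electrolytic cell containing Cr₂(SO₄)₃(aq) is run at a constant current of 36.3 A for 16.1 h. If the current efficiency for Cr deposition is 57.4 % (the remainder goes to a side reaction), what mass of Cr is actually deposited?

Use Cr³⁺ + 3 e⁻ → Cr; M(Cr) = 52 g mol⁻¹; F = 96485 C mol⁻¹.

Q = I·t = 36.30 × 57960 = 2104000 C.
n(e⁻) = 2104000/96485 = 21.81 mol; theoretically n(Cr) = 21.81/3 = 7.269 mol, m_theo = 378.0 g.
At 57.4 % efficiency, m_actual = 0.574 × 378.0 = 217 g.

217 g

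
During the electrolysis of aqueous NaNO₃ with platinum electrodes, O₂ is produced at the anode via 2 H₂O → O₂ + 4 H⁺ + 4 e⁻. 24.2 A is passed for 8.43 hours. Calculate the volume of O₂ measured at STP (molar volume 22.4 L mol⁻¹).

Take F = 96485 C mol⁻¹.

42.6 L

Q = I·t = 24.20 A × 30348 s = 734400 C.
n(e⁻) = Q/F = 734400 / 96485 = 7.612 mol.
4 electrons are transferred per O₂ molecule, so n(O₂) = 7.612 / 4 = 1.903 mol.
V = n × V_m = 1.903 × 22.4 = 42.6 L.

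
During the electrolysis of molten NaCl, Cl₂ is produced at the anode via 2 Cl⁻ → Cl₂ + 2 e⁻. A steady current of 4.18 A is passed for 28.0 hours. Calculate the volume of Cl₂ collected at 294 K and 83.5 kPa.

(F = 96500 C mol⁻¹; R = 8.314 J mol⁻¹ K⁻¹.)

63.9 L

Q = I·t = 4.180 A × 100800 s = 421300 C.
n(e⁻) = Q/F = 421300 / 96500 = 4.366 mol.
2 electrons are transferred per Cl₂ molecule, so n(Cl₂) = 4.366 / 2 = 2.183 mol.
V = nRT/P = (2.183 × 8.314 × 294) / (83.5 × 10³ Pa) = 0.0639 m³ = 63.9 L.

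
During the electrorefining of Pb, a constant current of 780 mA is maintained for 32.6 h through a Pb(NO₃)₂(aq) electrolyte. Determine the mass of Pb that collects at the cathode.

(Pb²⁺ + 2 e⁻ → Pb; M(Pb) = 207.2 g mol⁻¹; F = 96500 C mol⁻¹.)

Q = I·t = 0.7800 A × 117360 s = 91540 C.
n(e⁻) = Q/F = 91540 / 96500 = 0.9486 mol.
Pb²⁺ + 2 e⁻ → Pb, so n(Pb) = n(e⁻)/2 = 0.4743 mol.
m = n·M = 0.4743 × 207.2 = 98.3 g.

98.3 g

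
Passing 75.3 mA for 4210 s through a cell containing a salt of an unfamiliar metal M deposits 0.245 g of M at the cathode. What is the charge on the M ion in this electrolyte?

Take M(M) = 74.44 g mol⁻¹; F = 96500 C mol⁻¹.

Q = I·t = 0.07530 A × 4210.0 s = 317.0 C, so n(e⁻) = 317.0/96500 = 0.003285 mol.
n(M) deposited = 0.245 / 74.44 = 0.003291 mol.
Electrons per atom = n(e⁻)/n(M) = 0.003285 / 0.003291 = 0.998 ≈ 1, so the ion is M⁺.

+1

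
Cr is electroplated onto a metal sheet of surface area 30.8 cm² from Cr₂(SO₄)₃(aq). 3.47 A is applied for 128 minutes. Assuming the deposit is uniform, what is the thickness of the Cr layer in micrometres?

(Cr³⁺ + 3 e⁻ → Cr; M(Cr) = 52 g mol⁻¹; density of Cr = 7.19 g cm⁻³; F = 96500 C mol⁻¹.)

216 μm

Q = I·t = 3.470 × 7680.0 = 26650 C; n(e⁻) = 0.2762 mol.
n(Cr) = n(e⁻)/3 = 0.09205 mol, so m = 0.09205 × 52 = 4.787 g.
Volume = m/ρ = 4.787 / 7.19 = 0.6658 cm³.
Thickness = V/A = 0.6658 / 30.8 = 0.0216 cm = 216 μm.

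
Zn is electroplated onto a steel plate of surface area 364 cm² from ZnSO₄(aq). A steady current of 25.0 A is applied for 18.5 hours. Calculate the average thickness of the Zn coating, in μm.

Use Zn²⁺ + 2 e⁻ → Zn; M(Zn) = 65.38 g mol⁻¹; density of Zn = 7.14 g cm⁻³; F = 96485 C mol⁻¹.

Q = I·t = 25.00 × 66600 = 1665000 C; n(e⁻) = 17.26 mol.
n(Zn) = n(e⁻)/2 = 8.628 mol, so m = 8.628 × 65.38 = 564.1 g.
Volume = m/ρ = 564.1 / 7.14 = 79.01 cm³.
Thickness = V/A = 79.01 / 364 = 0.217 cm = 2170 μm.

2170 μm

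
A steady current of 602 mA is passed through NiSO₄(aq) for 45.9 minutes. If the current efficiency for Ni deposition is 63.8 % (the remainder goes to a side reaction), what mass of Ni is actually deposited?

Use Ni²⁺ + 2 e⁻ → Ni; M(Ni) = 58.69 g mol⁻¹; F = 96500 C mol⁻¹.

0.322 g

Q = I·t = 0.6020 × 2754.0 = 1658 C.
n(e⁻) = 1658/96500 = 0.01718 mol; theoretically n(Ni) = 0.01718/2 = 0.008590 mol, m_theo = 0.5042 g.
At 63.8 % efficiency, m_actual = 0.638 × 0.5042 = 0.322 g.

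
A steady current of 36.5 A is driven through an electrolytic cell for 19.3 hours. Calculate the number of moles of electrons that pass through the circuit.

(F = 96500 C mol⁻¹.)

Q = I·t = 36.50 A × 69480 s = 2536000 C.
n(e⁻) = Q/F = 2536000 / 96500 = 26.3 mol.

26.3 mol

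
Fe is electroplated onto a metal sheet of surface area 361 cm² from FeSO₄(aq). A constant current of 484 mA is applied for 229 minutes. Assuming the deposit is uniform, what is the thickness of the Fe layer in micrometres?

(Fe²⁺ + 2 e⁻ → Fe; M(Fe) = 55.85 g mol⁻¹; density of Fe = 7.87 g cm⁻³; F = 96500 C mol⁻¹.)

6.77 μm

Q = I·t = 0.4840 × 13740 = 6650 C; n(e⁻) = 0.06891 mol.
n(Fe) = n(e⁻)/2 = 0.03446 mol, so m = 0.03446 × 55.85 = 1.924 g.
Volume = m/ρ = 1.924 / 7.87 = 0.2445 cm³.
Thickness = V/A = 0.2445 / 361 = 6.77 × 10⁻⁴ cm = 6.77 μm.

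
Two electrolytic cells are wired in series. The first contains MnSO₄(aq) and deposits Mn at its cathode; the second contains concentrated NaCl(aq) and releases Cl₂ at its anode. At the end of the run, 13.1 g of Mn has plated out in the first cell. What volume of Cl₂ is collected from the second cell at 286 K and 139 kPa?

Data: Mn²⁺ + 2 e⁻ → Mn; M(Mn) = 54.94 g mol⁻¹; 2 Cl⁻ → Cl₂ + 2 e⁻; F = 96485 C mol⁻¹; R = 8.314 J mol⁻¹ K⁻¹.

n(Mn) = 13.1 / 54.94 = 0.2384 mol, so n(e⁻) = 2 × 0.2384 = 0.4769 mol.
The cells are in series, so the same 0.4769 mol of electrons passes through the second cell.
2 Cl⁻ → Cl₂ + 2 e⁻ — 2 mol e⁻ per mol Cl₂, so n(Cl₂) = 0.4769/2 = 0.2384 mol.
V = nRT/P = (0.2384 × 8.314 × 286) / (139 × 10³) = 0.00408 m³ = 4.08 L.

4.08 L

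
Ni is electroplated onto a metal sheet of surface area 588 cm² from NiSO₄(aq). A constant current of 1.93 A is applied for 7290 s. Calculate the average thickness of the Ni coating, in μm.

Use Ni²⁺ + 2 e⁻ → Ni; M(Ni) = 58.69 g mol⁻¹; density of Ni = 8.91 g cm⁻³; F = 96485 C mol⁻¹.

8.17 μm

Q = I·t = 1.930 × 7290.0 = 14070 C; n(e⁻) = 0.1458 mol.
n(Ni) = n(e⁻)/2 = 0.07291 mol, so m = 0.07291 × 58.69 = 4.279 g.
Volume = m/ρ = 4.279 / 8.91 = 0.4803 cm³.
Thickness = V/A = 0.4803 / 588 = 8.17 × 10⁻⁴ cm = 8.17 μm.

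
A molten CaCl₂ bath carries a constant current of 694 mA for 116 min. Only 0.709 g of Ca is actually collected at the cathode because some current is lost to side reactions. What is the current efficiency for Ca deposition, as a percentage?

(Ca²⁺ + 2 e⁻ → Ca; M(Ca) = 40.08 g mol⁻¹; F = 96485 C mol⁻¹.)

Q = I·t = 0.6940 × 6960.0 = 4830 C; n(e⁻) = 4830/96485 = 0.05006 mol.
Theoretical n(Ca) = n(e⁻)/2 = 0.02503 mol, i.e. m_theo = 0.02503 × 40.08 = 1.003 g.
Efficiency = m_actual / m_theo = 0.709 / 1.003 = 70.7 %.

70.7 %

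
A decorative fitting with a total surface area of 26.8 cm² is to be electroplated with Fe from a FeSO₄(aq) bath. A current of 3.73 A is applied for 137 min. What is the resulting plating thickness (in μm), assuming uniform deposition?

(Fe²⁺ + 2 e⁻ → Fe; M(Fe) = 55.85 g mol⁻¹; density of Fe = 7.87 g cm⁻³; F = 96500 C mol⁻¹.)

421 μm

Q = I·t = 3.730 × 8220.0 = 30660 C; n(e⁻) = 0.3177 mol.
n(Fe) = n(e⁻)/2 = 0.1589 mol, so m = 0.1589 × 55.85 = 8.873 g.
Volume = m/ρ = 8.873 / 7.87 = 1.127 cm³.
Thickness = V/A = 1.127 / 26.8 = 0.0421 cm = 421 μm.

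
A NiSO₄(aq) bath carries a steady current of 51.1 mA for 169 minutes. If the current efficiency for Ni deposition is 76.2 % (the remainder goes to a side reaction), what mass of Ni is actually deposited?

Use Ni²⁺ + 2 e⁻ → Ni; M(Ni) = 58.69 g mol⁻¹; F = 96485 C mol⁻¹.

Q = I·t = 0.05110 × 10140 = 518.2 C.
n(e⁻) = 518.2/96485 = 0.005370 mol; theoretically n(Ni) = 0.005370/2 = 0.002685 mol, m_theo = 0.1576 g.
At 76.2 % efficiency, m_actual = 0.762 × 0.1576 = 0.120 g.

0.120 g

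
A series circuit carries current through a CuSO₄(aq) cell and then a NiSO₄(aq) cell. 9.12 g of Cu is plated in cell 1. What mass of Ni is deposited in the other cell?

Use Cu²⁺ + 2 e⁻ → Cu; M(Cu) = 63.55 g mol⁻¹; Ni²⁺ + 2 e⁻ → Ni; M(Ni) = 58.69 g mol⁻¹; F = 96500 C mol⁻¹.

n(Cu) = 9.12 / 63.55 = 0.1435 mol.
Since Cu²⁺ + 2 e⁻ → Cu, n(e⁻) passed = 2 × 0.1435 = 0.2870 mol.
Cells in series carry the same charge, so the same 0.2870 mol of electrons passes through cell 2.
Ni²⁺ + 2 e⁻ → Ni, so n(Ni) = 0.2870 / 2 = 0.1435 mol.
m(Ni) = 0.1435 × 58.69 = 8.42 g.

8.42 g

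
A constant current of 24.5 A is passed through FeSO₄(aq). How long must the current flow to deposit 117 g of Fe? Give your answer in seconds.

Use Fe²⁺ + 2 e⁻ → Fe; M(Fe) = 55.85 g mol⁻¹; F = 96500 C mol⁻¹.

16500 s

n(Fe) = m/M = 117 / 55.85 = 2.095 mol.
Each Fe atom requires 2 electrons, so n(e⁻) = 2 × 2.095 = 4.190 mol.
Q = n(e⁻)·F = 4.190 × 96500 = 404300 C.
t = Q/I = 404300 / 24.50 A = 16500 s.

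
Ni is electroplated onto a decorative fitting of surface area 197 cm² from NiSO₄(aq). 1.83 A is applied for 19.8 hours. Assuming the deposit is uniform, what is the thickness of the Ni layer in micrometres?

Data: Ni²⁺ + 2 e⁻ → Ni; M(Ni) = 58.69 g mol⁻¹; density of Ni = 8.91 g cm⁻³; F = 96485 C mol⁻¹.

Q = I·t = 1.830 × 71280 = 130400 C; n(e⁻) = 1.352 mol.
n(Ni) = n(e⁻)/2 = 0.6760 mol, so m = 0.6760 × 58.69 = 39.67 g.
Volume = m/ρ = 39.67 / 8.91 = 4.453 cm³.
Thickness = V/A = 4.453 / 197 = 0.0226 cm = 226 μm.

226 μm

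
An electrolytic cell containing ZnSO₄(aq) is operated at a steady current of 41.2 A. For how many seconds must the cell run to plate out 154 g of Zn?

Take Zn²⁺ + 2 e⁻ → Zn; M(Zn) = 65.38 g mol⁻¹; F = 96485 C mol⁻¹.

n(Zn) = m/M = 154 / 65.38 = 2.355 mol.
Each Zn atom requires 2 electrons, so n(e⁻) = 2 × 2.355 = 4.711 mol.
Q = n(e⁻)·F = 4.711 × 96485 = 454500 C.
t = Q/I = 454500 / 41.20 A = 11030 s.

11000 s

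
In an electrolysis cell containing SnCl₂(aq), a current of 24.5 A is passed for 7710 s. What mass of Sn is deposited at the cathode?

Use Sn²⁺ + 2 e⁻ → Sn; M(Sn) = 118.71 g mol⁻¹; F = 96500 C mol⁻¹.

Q = I·t = 24.50 A × 7710.0 s = 188900 C.
n(e⁻) = Q/F = 188900 / 96500 = 1.957 mol.
Sn²⁺ + 2 e⁻ → Sn, so n(Sn) = n(e⁻)/2 = 0.9787 mol.
m = n·M = 0.9787 × 118.71 = 116 g.

116 g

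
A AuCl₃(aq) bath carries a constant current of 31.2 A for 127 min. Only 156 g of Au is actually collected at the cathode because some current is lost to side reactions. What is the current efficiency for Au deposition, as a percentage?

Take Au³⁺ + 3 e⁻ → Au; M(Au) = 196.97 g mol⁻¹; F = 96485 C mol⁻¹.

Q = I·t = 31.20 × 7620.0 = 237700 C; n(e⁻) = 237700/96485 = 2.464 mol.
Theoretical n(Au) = n(e⁻)/3 = 0.8214 mol, i.e. m_theo = 0.8214 × 196.97 = 161.8 g.
Efficiency = m_actual / m_theo = 156 / 161.8 = 96.4 %.

96.4 %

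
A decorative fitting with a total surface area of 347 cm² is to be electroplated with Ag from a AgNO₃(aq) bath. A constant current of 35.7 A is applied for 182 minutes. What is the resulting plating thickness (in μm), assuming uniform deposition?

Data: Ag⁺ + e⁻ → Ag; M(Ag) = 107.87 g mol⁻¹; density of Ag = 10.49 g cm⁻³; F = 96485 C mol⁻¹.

1200 μm

Q = I·t = 35.70 × 10920 = 389800 C; n(e⁻) = 4.040 mol.
n(Ag) = n(e⁻)/1 = 4.040 mol, so m = 4.040 × 107.87 = 435.8 g.
Volume = m/ρ = 435.8 / 10.49 = 41.55 cm³.
Thickness = V/A = 41.55 / 347 = 0.120 cm = 1200 μm.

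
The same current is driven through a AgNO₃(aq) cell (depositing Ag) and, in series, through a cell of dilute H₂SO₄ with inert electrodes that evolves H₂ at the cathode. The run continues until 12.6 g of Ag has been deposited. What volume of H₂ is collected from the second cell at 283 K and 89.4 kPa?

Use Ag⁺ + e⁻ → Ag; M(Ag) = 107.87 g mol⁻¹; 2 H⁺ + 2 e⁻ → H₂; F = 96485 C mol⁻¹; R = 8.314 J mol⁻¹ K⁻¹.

n(Ag) = 12.6 / 107.87 = 0.1168 mol, so n(e⁻) = 1 × 0.1168 = 0.1168 mol.
The cells are in series, so the same 0.1168 mol of electrons passes through the second cell.
2 H⁺ + 2 e⁻ → H₂ — 2 mol e⁻ per mol H₂, so n(H₂) = 0.1168/2 = 0.05840 mol.
V = nRT/P = (0.05840 × 8.314 × 283) / (89.4 × 10³) = 0.00154 m³ = 1.54 L.

1.54 L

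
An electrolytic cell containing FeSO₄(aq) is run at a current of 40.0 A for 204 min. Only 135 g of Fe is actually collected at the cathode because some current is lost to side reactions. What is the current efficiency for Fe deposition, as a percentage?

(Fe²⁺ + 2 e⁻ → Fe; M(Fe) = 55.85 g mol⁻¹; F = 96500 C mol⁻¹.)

Q = I·t = 40.00 × 12240 = 489600 C; n(e⁻) = 489600/96500 = 5.074 mol.
Theoretical n(Fe) = n(e⁻)/2 = 2.537 mol, i.e. m_theo = 2.537 × 55.85 = 141.7 g.
Efficiency = m_actual / m_theo = 135 / 141.7 = 95.3 %.

95.3 %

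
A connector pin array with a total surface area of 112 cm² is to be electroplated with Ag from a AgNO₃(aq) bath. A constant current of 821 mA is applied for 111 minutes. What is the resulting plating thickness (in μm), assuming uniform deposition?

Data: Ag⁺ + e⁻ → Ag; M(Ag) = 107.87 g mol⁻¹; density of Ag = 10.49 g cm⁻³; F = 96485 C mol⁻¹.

Q = I·t = 0.8210 × 6660.0 = 5468 C; n(e⁻) = 0.05667 mol.
n(Ag) = n(e⁻)/1 = 0.05667 mol, so m = 0.05667 × 107.87 = 6.113 g.
Volume = m/ρ = 6.113 / 10.49 = 0.5828 cm³.
Thickness = V/A = 0.5828 / 112 = 0.00520 cm = 52.0 μm.

52.0 μm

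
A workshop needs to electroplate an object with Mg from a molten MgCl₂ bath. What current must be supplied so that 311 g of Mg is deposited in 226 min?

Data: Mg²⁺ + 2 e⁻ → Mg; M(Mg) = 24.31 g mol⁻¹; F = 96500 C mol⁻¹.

182 A

n(Mg) = 311 / 24.31 = 12.79 mol.
n(e⁻) = 2 × 12.79 = 25.59 mol.
Q = n(e⁻)·F = 25.59 × 96500 = 2469000 C.
I = Q/t = 2469000 / 13560 s = 182 A.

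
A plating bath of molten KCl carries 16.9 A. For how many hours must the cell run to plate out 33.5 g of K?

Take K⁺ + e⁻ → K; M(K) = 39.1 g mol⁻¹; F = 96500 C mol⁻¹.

n(K) = m/M = 33.5 / 39.1 = 0.8568 mol.
Each K atom requires 1 electron, so n(e⁻) = 1 × 0.8568 = 0.8568 mol.
Q = n(e⁻)·F = 0.8568 × 96500 = 82680 C.
t = Q/I = 82680 / 16.90 A = 4892 s = 1.36 h.

1.36 h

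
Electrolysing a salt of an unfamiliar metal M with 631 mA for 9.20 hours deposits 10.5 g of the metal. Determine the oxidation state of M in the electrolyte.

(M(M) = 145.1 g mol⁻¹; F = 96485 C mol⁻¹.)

Q = I·t = 0.6310 A × 33120 s = 20900 C, so n(e⁻) = 20900/96485 = 0.2166 mol.
n(M) deposited = 10.5 / 145.1 = 0.07236 mol.
Electrons per atom = n(e⁻)/n(M) = 0.2166 / 0.07236 = 2.99 ≈ 3, so the ion is M³⁺.

+3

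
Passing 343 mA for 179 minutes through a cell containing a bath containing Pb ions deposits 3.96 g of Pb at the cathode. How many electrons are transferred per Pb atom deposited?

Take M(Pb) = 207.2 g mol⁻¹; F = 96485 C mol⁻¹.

Q = I·t = 0.3430 A × 10740 s = 3684 C, so n(e⁻) = 3684/96485 = 0.03818 mol.
n(Pb) deposited = 3.96 / 207.2 = 0.01911 mol.
Electrons per atom = n(e⁻)/n(Pb) = 0.03818 / 0.01911 = 2.00 ≈ 2, so the ion is Pb²⁺.

2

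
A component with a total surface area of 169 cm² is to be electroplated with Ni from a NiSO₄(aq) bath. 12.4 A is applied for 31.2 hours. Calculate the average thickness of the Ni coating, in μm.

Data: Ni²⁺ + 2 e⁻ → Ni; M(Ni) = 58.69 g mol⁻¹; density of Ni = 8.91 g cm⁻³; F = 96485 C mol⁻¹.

2810 μm

Q = I·t = 12.40 × 112320 = 1393000 C; n(e⁻) = 14.44 mol.
n(Ni) = n(e⁻)/2 = 7.218 mol, so m = 7.218 × 58.69 = 423.6 g.
Volume = m/ρ = 423.6 / 8.91 = 47.54 cm³.
Thickness = V/A = 47.54 / 169 = 0.281 cm = 2810 μm.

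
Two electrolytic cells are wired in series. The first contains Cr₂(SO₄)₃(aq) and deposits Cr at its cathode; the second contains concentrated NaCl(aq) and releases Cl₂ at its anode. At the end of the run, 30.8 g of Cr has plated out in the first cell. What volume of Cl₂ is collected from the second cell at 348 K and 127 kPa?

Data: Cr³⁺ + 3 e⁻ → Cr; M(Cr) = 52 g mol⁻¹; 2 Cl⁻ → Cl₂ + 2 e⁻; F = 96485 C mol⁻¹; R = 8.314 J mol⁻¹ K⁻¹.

20.2 L

n(Cr) = 30.8 / 52 = 0.5923 mol, so n(e⁻) = 3 × 0.5923 = 1.777 mol.
The cells are in series, so the same 1.777 mol of electrons passes through the second cell.
2 Cl⁻ → Cl₂ + 2 e⁻ — 2 mol e⁻ per mol Cl₂, so n(Cl₂) = 1.777/2 = 0.8885 mol.
V = nRT/P = (0.8885 × 8.314 × 348) / (127 × 10³) = 0.0202 m³ = 20.2 L.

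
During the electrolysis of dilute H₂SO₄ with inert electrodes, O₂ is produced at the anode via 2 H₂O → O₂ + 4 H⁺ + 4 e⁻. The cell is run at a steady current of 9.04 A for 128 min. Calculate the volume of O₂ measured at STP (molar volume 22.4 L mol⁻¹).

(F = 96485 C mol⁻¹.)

4.03 L

Q = I·t = 9.040 A × 7680.0 s = 69430 C.
n(e⁻) = Q/F = 69430 / 96485 = 0.7196 mol.
4 electrons are transferred per O₂ molecule, so n(O₂) = 0.7196 / 4 = 0.1799 mol.
V = n × V_m = 0.1799 × 22.4 = 4.03 L.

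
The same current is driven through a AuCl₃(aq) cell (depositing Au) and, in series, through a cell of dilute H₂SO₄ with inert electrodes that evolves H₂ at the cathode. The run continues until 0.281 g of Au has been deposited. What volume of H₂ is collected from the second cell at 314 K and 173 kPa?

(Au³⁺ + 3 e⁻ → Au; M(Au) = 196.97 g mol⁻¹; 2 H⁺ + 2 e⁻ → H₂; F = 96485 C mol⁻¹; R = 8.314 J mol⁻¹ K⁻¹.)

n(Au) = 0.281 / 196.97 = 0.001427 mol, so n(e⁻) = 3 × 0.001427 = 0.004280 mol.
The cells are in series, so the same 0.004280 mol of electrons passes through the second cell.
2 H⁺ + 2 e⁻ → H₂ — 2 mol e⁻ per mol H₂, so n(H₂) = 0.004280/2 = 0.002140 mol.
V = nRT/P = (0.002140 × 8.314 × 314) / (173 × 10³) = 3.23 × 10⁻⁵ m³ = 0.0323 L.

0.0323 L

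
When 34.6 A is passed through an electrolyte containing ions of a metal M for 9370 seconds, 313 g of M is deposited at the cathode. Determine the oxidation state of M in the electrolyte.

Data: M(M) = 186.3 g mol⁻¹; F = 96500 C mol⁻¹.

+2

Q = I·t = 34.60 A × 9370.0 s = 324200 C, so n(e⁻) = 324200/96500 = 3.360 mol.
n(M) deposited = 313 / 186.3 = 1.680 mol.
Electrons per atom = n(e⁻)/n(M) = 3.360 / 1.680 = 2.00 ≈ 2, so the ion is M²⁺.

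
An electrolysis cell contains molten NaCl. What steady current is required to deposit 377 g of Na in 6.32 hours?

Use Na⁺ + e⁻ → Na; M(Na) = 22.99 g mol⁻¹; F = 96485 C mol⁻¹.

69.5 A

n(Na) = 377 / 22.99 = 16.40 mol.
n(e⁻) = 1 × 16.40 = 16.40 mol.
Q = n(e⁻)·F = 16.40 × 96485 = 1582000 C.
I = Q/t = 1582000 / 22752 s = 69.5 A.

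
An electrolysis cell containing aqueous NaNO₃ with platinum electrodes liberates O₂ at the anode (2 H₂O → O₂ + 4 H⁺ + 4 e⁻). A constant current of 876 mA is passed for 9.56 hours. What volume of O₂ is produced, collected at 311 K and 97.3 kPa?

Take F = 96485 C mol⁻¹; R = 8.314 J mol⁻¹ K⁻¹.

2.08 L

Q = I·t = 0.8760 A × 34416 s = 30150 C.
n(e⁻) = Q/F = 30150 / 96485 = 0.3125 mol.
4 electrons are transferred per O₂ molecule, so n(O₂) = 0.3125 / 4 = 0.07812 mol.
V = nRT/P = (0.07812 × 8.314 × 311) / (97.3 × 10³ Pa) = 0.00208 m³ = 2.08 L.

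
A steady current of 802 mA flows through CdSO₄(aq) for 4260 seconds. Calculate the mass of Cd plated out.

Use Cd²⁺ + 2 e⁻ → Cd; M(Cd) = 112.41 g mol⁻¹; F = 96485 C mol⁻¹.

Q = I·t = 0.8020 A × 4260.0 s = 3417 C.
n(e⁻) = Q/F = 3417 / 96485 = 0.03541 mol.
Cd²⁺ + 2 e⁻ → Cd, so n(Cd) = n(e⁻)/2 = 0.01770 mol.
m = n·M = 0.01770 × 112.41 = 1.99 g.

1.99 g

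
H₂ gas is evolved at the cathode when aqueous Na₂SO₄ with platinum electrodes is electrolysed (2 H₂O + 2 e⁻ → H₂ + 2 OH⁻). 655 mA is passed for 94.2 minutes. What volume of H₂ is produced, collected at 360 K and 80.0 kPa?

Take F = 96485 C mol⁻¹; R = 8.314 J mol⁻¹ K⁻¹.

0.718 L

Q = I·t = 0.6550 A × 5652.0 s = 3702 C.
n(e⁻) = Q/F = 3702 / 96485 = 0.03837 mol.
2 electrons are transferred per H₂ molecule, so n(H₂) = 0.03837 / 2 = 0.01918 mol.
V = nRT/P = (0.01918 × 8.314 × 360) / (80.0 × 10³ Pa) = 7.18 × 10⁻⁴ m³ = 0.718 L.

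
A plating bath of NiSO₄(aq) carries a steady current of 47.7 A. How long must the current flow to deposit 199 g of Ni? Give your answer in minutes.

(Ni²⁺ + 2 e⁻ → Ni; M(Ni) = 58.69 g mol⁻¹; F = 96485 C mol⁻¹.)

n(Ni) = m/M = 199 / 58.69 = 3.391 mol.
Each Ni atom requires 2 electrons, so n(e⁻) = 2 × 3.391 = 6.781 mol.
Q = n(e⁻)·F = 6.781 × 96485 = 654300 C.
t = Q/I = 654300 / 47.70 A = 13720 s = 229 min.

229 min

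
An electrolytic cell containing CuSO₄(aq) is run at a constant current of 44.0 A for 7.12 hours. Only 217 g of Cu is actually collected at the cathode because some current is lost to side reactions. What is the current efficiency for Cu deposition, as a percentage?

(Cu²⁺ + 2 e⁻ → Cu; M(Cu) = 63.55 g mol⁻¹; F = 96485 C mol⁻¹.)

Q = I·t = 44.00 × 25632 = 1128000 C; n(e⁻) = 1128000/96485 = 11.69 mol.
Theoretical n(Cu) = n(e⁻)/2 = 5.844 mol, i.e. m_theo = 5.844 × 63.55 = 371.4 g.
Efficiency = m_actual / m_theo = 217 / 371.4 = 58.4 %.

58.4 %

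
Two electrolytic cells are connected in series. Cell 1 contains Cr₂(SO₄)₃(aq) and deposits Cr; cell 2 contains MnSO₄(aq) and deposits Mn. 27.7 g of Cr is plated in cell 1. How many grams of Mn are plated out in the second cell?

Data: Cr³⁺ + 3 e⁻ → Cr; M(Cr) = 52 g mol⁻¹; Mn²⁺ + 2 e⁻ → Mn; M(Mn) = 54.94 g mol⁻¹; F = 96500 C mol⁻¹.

43.9 g

n(Cr) = 27.7 / 52 = 0.5327 mol.
Since Cr³⁺ + 3 e⁻ → Cr, n(e⁻) passed = 3 × 0.5327 = 1.598 mol.
Cells in series carry the same charge, so the same 1.598 mol of electrons passes through cell 2.
Mn²⁺ + 2 e⁻ → Mn, so n(Mn) = 1.598 / 2 = 0.7990 mol.
m(Mn) = 0.7990 × 54.94 = 43.9 g.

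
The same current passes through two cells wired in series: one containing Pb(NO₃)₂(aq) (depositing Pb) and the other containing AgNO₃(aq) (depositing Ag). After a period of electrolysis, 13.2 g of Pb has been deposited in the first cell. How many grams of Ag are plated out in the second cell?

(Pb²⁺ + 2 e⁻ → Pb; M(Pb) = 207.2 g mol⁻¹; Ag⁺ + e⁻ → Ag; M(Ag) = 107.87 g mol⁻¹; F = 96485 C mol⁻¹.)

13.7 g

n(Pb) = 13.2 / 207.2 = 0.06371 mol.
Since Pb²⁺ + 2 e⁻ → Pb, n(e⁻) passed = 2 × 0.06371 = 0.1274 mol.
Cells in series carry the same charge, so the same 0.1274 mol of electrons passes through cell 2.
Ag⁺ + e⁻ → Ag, so n(Ag) = 0.1274 / 1 = 0.1274 mol.
m(Ag) = 0.1274 × 107.87 = 13.7 g.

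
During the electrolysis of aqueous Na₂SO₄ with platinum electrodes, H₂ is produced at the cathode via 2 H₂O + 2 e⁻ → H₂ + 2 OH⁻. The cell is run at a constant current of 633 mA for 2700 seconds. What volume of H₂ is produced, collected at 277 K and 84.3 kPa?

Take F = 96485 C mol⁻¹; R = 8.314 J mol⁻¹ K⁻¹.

Q = I·t = 0.6330 A × 2700.0 s = 1709 C.
n(e⁻) = Q/F = 1709 / 96485 = 0.01771 mol.
2 electrons are transferred per H₂ molecule, so n(H₂) = 0.01771 / 2 = 0.008857 mol.
V = nRT/P = (0.008857 × 8.314 × 277) / (84.3 × 10³ Pa) = 2.42 × 10⁻⁴ m³ = 0.242 L.

0.242 L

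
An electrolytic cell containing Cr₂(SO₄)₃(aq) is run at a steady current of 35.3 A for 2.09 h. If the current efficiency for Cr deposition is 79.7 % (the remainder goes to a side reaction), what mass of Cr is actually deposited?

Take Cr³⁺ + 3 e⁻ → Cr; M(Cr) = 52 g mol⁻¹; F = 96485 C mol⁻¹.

38.0 g

Q = I·t = 35.30 × 7524.0 = 265600 C.
n(e⁻) = 265600/96485 = 2.753 mol; theoretically n(Cr) = 2.753/3 = 0.9176 mol, m_theo = 47.71 g.
At 79.7 % efficiency, m_actual = 0.797 × 47.71 = 38.0 g.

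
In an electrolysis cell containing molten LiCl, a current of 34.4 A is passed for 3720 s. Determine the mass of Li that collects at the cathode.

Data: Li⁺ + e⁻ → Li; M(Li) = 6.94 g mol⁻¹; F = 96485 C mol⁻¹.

Q = I·t = 34.40 A × 3720.0 s = 128000 C.
n(e⁻) = Q/F = 128000 / 96485 = 1.326 mol.
Li⁺ + e⁻ → Li, so n(Li) = n(e⁻)/1 = 1.326 mol.
m = n·M = 1.326 × 6.94 = 9.20 g.

9.20 g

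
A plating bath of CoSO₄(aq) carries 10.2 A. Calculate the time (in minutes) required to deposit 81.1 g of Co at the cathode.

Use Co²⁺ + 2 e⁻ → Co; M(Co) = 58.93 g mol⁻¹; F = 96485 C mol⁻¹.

434 min

n(Co) = m/M = 81.1 / 58.93 = 1.376 mol.
Each Co atom requires 2 electrons, so n(e⁻) = 2 × 1.376 = 2.752 mol.
Q = n(e⁻)·F = 2.752 × 96485 = 265600 C.
t = Q/I = 265600 / 10.20 A = 26040 s = 434 min.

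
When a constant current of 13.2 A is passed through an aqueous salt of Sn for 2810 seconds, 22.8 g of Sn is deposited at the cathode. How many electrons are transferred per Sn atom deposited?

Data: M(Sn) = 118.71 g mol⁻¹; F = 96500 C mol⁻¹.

2

Q = I·t = 13.20 A × 2810.0 s = 37090 C, so n(e⁻) = 37090/96500 = 0.3844 mol.
n(Sn) deposited = 22.8 / 118.71 = 0.1921 mol.
Electrons per atom = n(e⁻)/n(Sn) = 0.3844 / 0.1921 = 2.00 ≈ 2, so the ion is Sn²⁺.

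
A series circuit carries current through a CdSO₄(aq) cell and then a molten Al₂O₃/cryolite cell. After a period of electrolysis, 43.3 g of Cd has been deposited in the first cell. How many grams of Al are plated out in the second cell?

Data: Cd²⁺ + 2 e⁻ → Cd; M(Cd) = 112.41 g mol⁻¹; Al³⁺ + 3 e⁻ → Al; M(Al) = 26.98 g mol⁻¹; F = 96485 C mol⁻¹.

6.93 g

n(Cd) = 43.3 / 112.41 = 0.3852 mol.
Since Cd²⁺ + 2 e⁻ → Cd, n(e⁻) passed = 2 × 0.3852 = 0.7704 mol.
Cells in series carry the same charge, so the same 0.7704 mol of electrons passes through cell 2.
Al³⁺ + 3 e⁻ → Al, so n(Al) = 0.7704 / 3 = 0.2568 mol.
m(Al) = 0.2568 × 26.98 = 6.93 g.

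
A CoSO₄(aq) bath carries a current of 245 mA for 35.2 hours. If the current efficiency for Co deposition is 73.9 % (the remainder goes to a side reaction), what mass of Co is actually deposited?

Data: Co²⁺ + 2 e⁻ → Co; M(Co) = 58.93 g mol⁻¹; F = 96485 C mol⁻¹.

Q = I·t = 0.2450 × 126720 = 31050 C.
n(e⁻) = 31050/96485 = 0.3218 mol; theoretically n(Co) = 0.3218/2 = 0.1609 mol, m_theo = 9.481 g.
At 73.9 % efficiency, m_actual = 0.739 × 9.481 = 7.01 g.

7.01 g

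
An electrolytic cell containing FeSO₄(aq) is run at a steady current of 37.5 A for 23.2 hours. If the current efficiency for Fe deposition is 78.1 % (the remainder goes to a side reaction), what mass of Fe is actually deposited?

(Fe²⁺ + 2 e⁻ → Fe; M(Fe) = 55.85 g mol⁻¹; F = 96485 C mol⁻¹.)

708 g

Q = I·t = 37.50 × 83520 = 3132000 C.
n(e⁻) = 3132000/96485 = 32.46 mol; theoretically n(Fe) = 32.46/2 = 16.23 mol, m_theo = 906.5 g.
At 78.1 % efficiency, m_actual = 0.781 × 906.5 = 708 g.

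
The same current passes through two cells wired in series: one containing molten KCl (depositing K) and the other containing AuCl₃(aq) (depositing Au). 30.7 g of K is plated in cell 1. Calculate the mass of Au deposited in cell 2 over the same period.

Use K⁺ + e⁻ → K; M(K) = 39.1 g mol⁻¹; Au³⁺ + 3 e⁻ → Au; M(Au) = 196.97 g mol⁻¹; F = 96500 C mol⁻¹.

51.6 g

n(K) = 30.7 / 39.1 = 0.7852 mol.
Since K⁺ + e⁻ → K, n(e⁻) passed = 1 × 0.7852 = 0.7852 mol.
Cells in series carry the same charge, so the same 0.7852 mol of electrons passes through cell 2.
Au³⁺ + 3 e⁻ → Au, so n(Au) = 0.7852 / 3 = 0.2617 mol.
m(Au) = 0.2617 × 196.97 = 51.6 g.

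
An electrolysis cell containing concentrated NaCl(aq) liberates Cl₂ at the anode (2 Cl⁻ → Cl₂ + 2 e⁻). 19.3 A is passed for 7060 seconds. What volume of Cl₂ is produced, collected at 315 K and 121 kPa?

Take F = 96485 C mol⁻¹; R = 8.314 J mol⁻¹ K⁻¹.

15.3 L

Q = I·t = 19.30 A × 7060.0 s = 136300 C.
n(e⁻) = Q/F = 136300 / 96485 = 1.412 mol.
2 electrons are transferred per Cl₂ molecule, so n(Cl₂) = 1.412 / 2 = 0.7061 mol.
V = nRT/P = (0.7061 × 8.314 × 315) / (121 × 10³ Pa) = 0.0153 m³ = 15.3 L.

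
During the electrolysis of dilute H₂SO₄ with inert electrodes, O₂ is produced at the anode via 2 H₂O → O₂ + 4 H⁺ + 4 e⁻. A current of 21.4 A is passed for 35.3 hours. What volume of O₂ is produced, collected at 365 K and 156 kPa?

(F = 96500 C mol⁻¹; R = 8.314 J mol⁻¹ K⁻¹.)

137 L

Q = I·t = 21.40 A × 127080 s = 2720000 C.
n(e⁻) = Q/F = 2720000 / 96500 = 28.18 mol.
4 electrons are transferred per O₂ molecule, so n(O₂) = 28.18 / 4 = 7.045 mol.
V = nRT/P = (7.045 × 8.314 × 365) / (156 × 10³ Pa) = 0.137 m³ = 137 L.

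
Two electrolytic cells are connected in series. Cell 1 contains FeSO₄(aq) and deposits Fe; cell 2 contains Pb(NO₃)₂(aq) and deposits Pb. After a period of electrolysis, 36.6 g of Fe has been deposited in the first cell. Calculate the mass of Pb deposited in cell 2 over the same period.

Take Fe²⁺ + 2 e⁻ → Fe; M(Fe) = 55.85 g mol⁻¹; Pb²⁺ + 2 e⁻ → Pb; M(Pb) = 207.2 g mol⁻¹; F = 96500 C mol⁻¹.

136 g

n(Fe) = 36.6 / 55.85 = 0.6553 mol.
Since Fe²⁺ + 2 e⁻ → Fe, n(e⁻) passed = 2 × 0.6553 = 1.311 mol.
Cells in series carry the same charge, so the same 1.311 mol of electrons passes through cell 2.
Pb²⁺ + 2 e⁻ → Pb, so n(Pb) = 1.311 / 2 = 0.6553 mol.
m(Pb) = 0.6553 × 207.2 = 136 g.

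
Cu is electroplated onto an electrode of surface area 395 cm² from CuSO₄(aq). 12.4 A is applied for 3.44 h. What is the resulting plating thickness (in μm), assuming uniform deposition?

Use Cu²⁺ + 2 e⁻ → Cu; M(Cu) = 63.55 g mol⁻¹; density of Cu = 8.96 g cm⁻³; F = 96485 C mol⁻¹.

Q = I·t = 12.40 × 12384 = 153600 C; n(e⁻) = 1.592 mol.
n(Cu) = n(e⁻)/2 = 0.7958 mol, so m = 0.7958 × 63.55 = 50.57 g.
Volume = m/ρ = 50.57 / 8.96 = 5.644 cm³.
Thickness = V/A = 5.644 / 395 = 0.0143 cm = 143 μm.

143 μm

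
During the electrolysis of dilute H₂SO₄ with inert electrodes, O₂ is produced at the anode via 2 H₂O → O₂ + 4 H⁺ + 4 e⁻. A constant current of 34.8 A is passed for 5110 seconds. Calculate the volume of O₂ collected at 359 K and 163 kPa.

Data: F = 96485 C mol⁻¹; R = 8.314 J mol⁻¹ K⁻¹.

8.44 L

Q = I·t = 34.80 A × 5110.0 s = 177800 C.
n(e⁻) = Q/F = 177800 / 96485 = 1.843 mol.
4 electrons are transferred per O₂ molecule, so n(O₂) = 1.843 / 4 = 0.4608 mol.
V = nRT/P = (0.4608 × 8.314 × 359) / (163 × 10³ Pa) = 0.00844 m³ = 8.44 L.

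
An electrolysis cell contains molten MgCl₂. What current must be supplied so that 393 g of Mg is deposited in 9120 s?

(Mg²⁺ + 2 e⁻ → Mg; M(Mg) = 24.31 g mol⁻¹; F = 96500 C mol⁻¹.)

342 A

n(Mg) = 393 / 24.31 = 16.17 mol.
n(e⁻) = 2 × 16.17 = 32.33 mol.
Q = n(e⁻)·F = 32.33 × 96500 = 3120000 C.
I = Q/t = 3120000 / 9120.0 s = 342 A.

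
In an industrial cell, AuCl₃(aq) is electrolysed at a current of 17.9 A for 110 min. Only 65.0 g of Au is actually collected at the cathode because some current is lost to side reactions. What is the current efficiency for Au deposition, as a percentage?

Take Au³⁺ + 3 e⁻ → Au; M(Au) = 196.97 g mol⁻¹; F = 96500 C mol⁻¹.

80.9 %

Q = I·t = 17.90 × 6600.0 = 118100 C; n(e⁻) = 118100/96500 = 1.224 mol.
Theoretical n(Au) = n(e⁻)/3 = 0.4081 mol, i.e. m_theo = 0.4081 × 196.97 = 80.38 g.
Efficiency = m_actual / m_theo = 65.0 / 80.38 = 80.9 %.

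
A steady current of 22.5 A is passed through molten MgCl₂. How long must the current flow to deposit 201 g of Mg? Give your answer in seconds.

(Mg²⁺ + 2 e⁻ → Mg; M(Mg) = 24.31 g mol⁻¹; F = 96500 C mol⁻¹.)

70900 s

n(Mg) = m/M = 201 / 24.31 = 8.268 mol.
Each Mg atom requires 2 electrons, so n(e⁻) = 2 × 8.268 = 16.54 mol.
Q = n(e⁻)·F = 16.54 × 96500 = 1596000 C.
t = Q/I = 1596000 / 22.50 A = 70920 s.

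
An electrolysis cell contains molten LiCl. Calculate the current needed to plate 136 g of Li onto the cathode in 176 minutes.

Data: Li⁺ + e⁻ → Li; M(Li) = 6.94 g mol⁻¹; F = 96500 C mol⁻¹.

n(Li) = 136 / 6.94 = 19.60 mol.
n(e⁻) = 1 × 19.60 = 19.60 mol.
Q = n(e⁻)·F = 19.60 × 96500 = 1891000 C.
I = Q/t = 1891000 / 10560 s = 179 A.

179 A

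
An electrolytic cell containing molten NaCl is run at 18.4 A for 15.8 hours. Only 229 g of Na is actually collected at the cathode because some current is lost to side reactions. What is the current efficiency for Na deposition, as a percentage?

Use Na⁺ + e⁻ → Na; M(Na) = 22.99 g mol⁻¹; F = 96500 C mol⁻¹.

91.8 %

Q = I·t = 18.40 × 56880 = 1047000 C; n(e⁻) = 1047000/96500 = 10.85 mol.
Theoretical n(Na) = n(e⁻)/1 = 10.85 mol, i.e. m_theo = 10.85 × 22.99 = 249.3 g.
Efficiency = m_actual / m_theo = 229 / 249.3 = 91.8 %.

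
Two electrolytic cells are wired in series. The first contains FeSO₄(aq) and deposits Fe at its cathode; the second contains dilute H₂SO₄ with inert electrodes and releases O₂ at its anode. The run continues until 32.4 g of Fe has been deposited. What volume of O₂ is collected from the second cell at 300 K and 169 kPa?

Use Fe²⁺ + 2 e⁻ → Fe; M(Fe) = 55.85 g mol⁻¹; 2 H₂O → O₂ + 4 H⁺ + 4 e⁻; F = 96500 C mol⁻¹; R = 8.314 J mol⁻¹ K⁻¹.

4.28 L

n(Fe) = 32.4 / 55.85 = 0.5801 mol, so n(e⁻) = 2 × 0.5801 = 1.160 mol.
The cells are in series, so the same 1.160 mol of electrons passes through the second cell.
2 H₂O → O₂ + 4 H⁺ + 4 e⁻ — 4 mol e⁻ per mol O₂, so n(O₂) = 1.160/4 = 0.2901 mol.
V = nRT/P = (0.2901 × 8.314 × 300) / (169 × 10³) = 0.00428 m³ = 4.28 L.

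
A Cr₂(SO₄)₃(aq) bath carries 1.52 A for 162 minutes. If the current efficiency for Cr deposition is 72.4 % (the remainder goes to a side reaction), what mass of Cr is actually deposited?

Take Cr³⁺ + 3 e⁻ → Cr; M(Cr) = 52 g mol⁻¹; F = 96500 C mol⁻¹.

Q = I·t = 1.520 × 9720.0 = 14770 C.
n(e⁻) = 14770/96500 = 0.1531 mol; theoretically n(Cr) = 0.1531/3 = 0.05103 mol, m_theo = 2.654 g.
At 72.4 % efficiency, m_actual = 0.724 × 2.654 = 1.92 g.

1.92 g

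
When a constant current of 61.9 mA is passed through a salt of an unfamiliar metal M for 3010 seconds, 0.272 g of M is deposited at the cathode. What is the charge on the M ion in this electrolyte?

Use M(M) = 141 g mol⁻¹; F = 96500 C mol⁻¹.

+1

Q = I·t = 0.06190 A × 3010.0 s = 186.3 C, so n(e⁻) = 186.3/96500 = 0.001931 mol.
n(M) deposited = 0.272 / 141 = 0.001929 mol.
Electrons per atom = n(e⁻)/n(M) = 0.001931 / 0.001929 = 1.00 ≈ 1, so the ion is M⁺.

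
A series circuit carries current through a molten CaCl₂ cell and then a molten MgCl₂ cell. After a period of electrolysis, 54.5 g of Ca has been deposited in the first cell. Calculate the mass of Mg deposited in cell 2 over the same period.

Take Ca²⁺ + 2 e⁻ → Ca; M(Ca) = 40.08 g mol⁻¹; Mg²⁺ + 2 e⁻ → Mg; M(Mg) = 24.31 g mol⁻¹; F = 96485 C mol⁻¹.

33.1 g

n(Ca) = 54.5 / 40.08 = 1.360 mol.
Since Ca²⁺ + 2 e⁻ → Ca, n(e⁻) passed = 2 × 1.360 = 2.720 mol.
Cells in series carry the same charge, so the same 2.720 mol of electrons passes through cell 2.
Mg²⁺ + 2 e⁻ → Mg, so n(Mg) = 2.720 / 2 = 1.360 mol.
m(Mg) = 1.360 × 24.31 = 33.1 g.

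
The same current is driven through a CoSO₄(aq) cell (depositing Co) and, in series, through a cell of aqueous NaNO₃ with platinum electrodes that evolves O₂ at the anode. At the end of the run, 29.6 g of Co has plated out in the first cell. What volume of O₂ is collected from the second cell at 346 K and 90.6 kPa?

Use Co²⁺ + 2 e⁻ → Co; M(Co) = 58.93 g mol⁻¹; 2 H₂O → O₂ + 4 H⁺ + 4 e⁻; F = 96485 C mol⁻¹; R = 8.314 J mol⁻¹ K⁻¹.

n(Co) = 29.6 / 58.93 = 0.5023 mol, so n(e⁻) = 2 × 0.5023 = 1.005 mol.
The cells are in series, so the same 1.005 mol of electrons passes through the second cell.
2 H₂O → O₂ + 4 H⁺ + 4 e⁻ — 4 mol e⁻ per mol O₂, so n(O₂) = 1.005/4 = 0.2511 mol.
V = nRT/P = (0.2511 × 8.314 × 346) / (90.6 × 10³) = 0.00797 m³ = 7.97 L.

7.97 L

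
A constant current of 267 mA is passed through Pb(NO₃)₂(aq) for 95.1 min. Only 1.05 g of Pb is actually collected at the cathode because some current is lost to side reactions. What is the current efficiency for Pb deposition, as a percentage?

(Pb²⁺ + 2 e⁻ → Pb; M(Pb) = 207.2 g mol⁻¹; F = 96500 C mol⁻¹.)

Q = I·t = 0.2670 × 5706.0 = 1524 C; n(e⁻) = 1524/96500 = 0.01579 mol.
Theoretical n(Pb) = n(e⁻)/2 = 0.007894 mol, i.e. m_theo = 0.007894 × 207.2 = 1.636 g.
Efficiency = m_actual / m_theo = 1.05 / 1.636 = 64.2 %.

64.2 %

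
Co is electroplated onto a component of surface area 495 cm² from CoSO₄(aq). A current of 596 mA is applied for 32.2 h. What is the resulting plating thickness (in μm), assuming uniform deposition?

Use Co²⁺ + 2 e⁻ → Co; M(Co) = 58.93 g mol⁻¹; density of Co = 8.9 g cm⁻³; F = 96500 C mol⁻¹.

Q = I·t = 0.5960 × 115920 = 69090 C; n(e⁻) = 0.7159 mol.
n(Co) = n(e⁻)/2 = 0.3580 mol, so m = 0.3580 × 58.93 = 21.10 g.
Volume = m/ρ = 21.10 / 8.9 = 2.370 cm³.
Thickness = V/A = 2.370 / 495 = 0.00479 cm = 47.9 μm.

47.9 μm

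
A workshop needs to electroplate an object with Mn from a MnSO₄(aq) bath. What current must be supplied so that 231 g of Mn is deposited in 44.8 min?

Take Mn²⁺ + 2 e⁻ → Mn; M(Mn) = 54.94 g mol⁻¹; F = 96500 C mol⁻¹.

302 A

n(Mn) = 231 / 54.94 = 4.205 mol.
n(e⁻) = 2 × 4.205 = 8.409 mol.
Q = n(e⁻)·F = 8.409 × 96500 = 811500 C.
I = Q/t = 811500 / 2688.0 s = 302 A.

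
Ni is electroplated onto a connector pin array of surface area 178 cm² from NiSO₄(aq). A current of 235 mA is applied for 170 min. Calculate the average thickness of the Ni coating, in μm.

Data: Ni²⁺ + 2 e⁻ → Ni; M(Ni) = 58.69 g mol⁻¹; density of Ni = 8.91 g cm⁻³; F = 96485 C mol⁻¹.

Q = I·t = 0.2350 × 10200 = 2397 C; n(e⁻) = 0.02484 mol.
n(Ni) = n(e⁻)/2 = 0.01242 mol, so m = 0.01242 × 58.69 = 0.7290 g.
Volume = m/ρ = 0.7290 / 8.91 = 0.08182 cm³.
Thickness = V/A = 0.08182 / 178 = 4.60 × 10⁻⁴ cm = 4.60 μm.

4.60 μm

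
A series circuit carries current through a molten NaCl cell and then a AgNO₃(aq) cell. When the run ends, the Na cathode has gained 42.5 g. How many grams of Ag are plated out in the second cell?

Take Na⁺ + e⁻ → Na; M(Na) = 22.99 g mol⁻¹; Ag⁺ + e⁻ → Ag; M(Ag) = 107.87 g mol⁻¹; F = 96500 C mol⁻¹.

n(Na) = 42.5 / 22.99 = 1.849 mol.
Since Na⁺ + e⁻ → Na, n(e⁻) passed = 1 × 1.849 = 1.849 mol.
Cells in series carry the same charge, so the same 1.849 mol of electrons passes through cell 2.
Ag⁺ + e⁻ → Ag, so n(Ag) = 1.849 / 1 = 1.849 mol.
m(Ag) = 1.849 × 107.87 = 199 g.

199 g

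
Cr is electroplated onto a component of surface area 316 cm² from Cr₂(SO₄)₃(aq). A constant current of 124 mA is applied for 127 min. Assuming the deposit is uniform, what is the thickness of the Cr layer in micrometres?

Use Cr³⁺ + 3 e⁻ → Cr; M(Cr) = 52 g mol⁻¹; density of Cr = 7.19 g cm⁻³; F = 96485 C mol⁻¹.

0.747 μm

Q = I·t = 0.1240 × 7620.0 = 944.9 C; n(e⁻) = 0.009793 mol.
n(Cr) = n(e⁻)/3 = 0.003264 mol, so m = 0.003264 × 52 = 0.1697 g.
Volume = m/ρ = 0.1697 / 7.19 = 0.02361 cm³.
Thickness = V/A = 0.02361 / 316 = 7.47 × 10⁻⁵ cm = 0.747 μm.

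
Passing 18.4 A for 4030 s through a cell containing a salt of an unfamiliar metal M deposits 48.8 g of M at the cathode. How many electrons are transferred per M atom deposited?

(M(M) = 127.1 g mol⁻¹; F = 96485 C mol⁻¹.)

Q = I·t = 18.40 A × 4030.0 s = 74150 C, so n(e⁻) = 74150/96485 = 0.7685 mol.
n(M) deposited = 48.8 / 127.1 = 0.3839 mol.
Electrons per atom = n(e⁻)/n(M) = 0.7685 / 0.3839 = 2.00 ≈ 2, so the ion is M²⁺.

2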